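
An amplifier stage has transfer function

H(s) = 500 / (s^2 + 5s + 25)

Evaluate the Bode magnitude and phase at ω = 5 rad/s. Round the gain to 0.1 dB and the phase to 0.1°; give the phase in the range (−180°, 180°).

26.0 dB, -90.0°

At s = jω = j5:
quadratic: (j5)² + 5·j5 + 25 = 0 + j25 → |·| ≈ 25, ∠ ≈ 90.00°
|H| = 500 / 25 ≈ 20
Gain = 20 log₁₀(20) ≈ 26.02 dB
∠H = 0.00° − 90.00° = -90.00°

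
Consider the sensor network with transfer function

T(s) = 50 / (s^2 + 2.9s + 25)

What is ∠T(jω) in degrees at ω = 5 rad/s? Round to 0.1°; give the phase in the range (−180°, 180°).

-90.0°

At s = jω = j5:
quadratic: (j5)² + 2.9·j5 + 25 = 0 + j14.5 → |·| ≈ 14.5, ∠ ≈ 90.00°
∠T = 0.00° − 90.00° = -90.00°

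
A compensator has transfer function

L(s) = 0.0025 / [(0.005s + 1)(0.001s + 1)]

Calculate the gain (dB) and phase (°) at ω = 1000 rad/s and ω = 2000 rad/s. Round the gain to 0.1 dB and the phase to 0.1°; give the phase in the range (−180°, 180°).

ω = 1000: -69.2 dB, -123.7°; ω = 2000: -79.1 dB, -147.7°

At ω = 1000 rad/s:
pole (1 + j1000·0.005) = 1 + j5 → |·| ≈ 5.099, ∠ ≈ 78.69°
pole (1 + j1000·0.001) = 1 + j1 → |·| ≈ 1.4142, ∠ ≈ 45.00°
|L| = 0.0025 · 1 / (5.099 · 1.4142) ≈ 0.00034669
Gain = 20 log₁₀(0.00034669) ≈ -69.20 dB
∠L = (0°) − (78.69° + 45.00°) = -123.69°

At ω = 2000 rad/s:
pole (1 + j2000·0.005) = 1 + j10 → |·| ≈ 10.05, ∠ ≈ 84.29°
pole (1 + j2000·0.001) = 1 + j2 → |·| ≈ 2.2361, ∠ ≈ 63.43°
|L| = 0.0025 · 1 / (10.05 · 2.2361) ≈ 0.00011125
Gain = 20 log₁₀(0.00011125) ≈ -79.07 dB
∠L = (0°) − (84.29° + 63.43°) = -147.72°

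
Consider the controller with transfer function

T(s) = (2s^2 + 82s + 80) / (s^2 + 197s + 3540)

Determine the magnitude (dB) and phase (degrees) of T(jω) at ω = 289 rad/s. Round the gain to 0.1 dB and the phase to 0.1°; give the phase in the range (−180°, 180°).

Substitute s = j289:
Numerator: 2(j289)^2 + 82(j289) + 80 = -166962 + j23698
Denominator: (j289)^2 + 197(j289) + 3540 = -79981 + j56933
|N| = √(166962² + 23698²) ≈ 1.6864e+05, ∠N ≈ 171.92°
|D| = √(79981² + 56933²) ≈ 98175, ∠D ≈ 144.56°
|T| = 1.6864e+05 / 98175 ≈ 1.7177
Gain = 20 log₁₀(1.7177) ≈ 4.70 dB
∠T = 171.92° − 144.56° = 27.36°

4.7 dB, 27.4°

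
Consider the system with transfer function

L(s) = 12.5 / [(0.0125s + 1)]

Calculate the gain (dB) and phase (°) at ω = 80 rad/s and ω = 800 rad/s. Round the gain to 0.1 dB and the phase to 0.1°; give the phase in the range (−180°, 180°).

ω = 80: 18.9 dB, -45.0°; ω = 800: 1.9 dB, -84.3°

At ω = 80 rad/s:
pole (1 + j80·0.0125) = 1 + j1 → |·| ≈ 1.4142, ∠ ≈ 45.00°
|L| = 12.5 · 1 / (1.4142) ≈ 8.8389
Gain = 20 log₁₀(8.8389) ≈ 18.93 dB
∠L = (0°) − (45.00°) = -45.00°

At ω = 800 rad/s:
pole (1 + j800·0.0125) = 1 + j10 → |·| ≈ 10.05, ∠ ≈ 84.29°
|L| = 12.5 · 1 / (10.05) ≈ 1.2438
Gain = 20 log₁₀(1.2438) ≈ 1.90 dB
∠L = (0°) − (84.29°) = -84.29°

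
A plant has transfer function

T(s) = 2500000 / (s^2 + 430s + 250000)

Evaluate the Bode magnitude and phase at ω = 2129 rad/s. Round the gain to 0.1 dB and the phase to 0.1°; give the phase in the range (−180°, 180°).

At s = jω = j2129:
quadratic: (j2129)² + 430·j2129 + 250000 = -4282641 + j915470 → |·| ≈ 4.3794e+06, ∠ ≈ 167.93°
|T| = 2500000 / 4.3794e+06 ≈ 0.57085
Gain = 20 log₁₀(0.57085) ≈ -4.87 dB
∠T = 0.00° − 167.93° = -167.93°

-4.9 dB, -167.9°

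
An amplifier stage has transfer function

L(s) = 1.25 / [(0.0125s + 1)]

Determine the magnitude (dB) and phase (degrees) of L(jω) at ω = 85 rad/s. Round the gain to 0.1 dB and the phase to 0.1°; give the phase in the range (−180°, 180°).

-1.3 dB, -46.7°

At ω = 85 rad/s:
pole (1 + j85·0.0125) = 1 + j1.0625 → |·| ≈ 1.4591, ∠ ≈ 46.74°
|L| = 1.25 · 1 / (1.4591) ≈ 0.85669
Gain = 20 log₁₀(0.85669) ≈ -1.34 dB
∠L = (0°) − (46.74°) = -46.74°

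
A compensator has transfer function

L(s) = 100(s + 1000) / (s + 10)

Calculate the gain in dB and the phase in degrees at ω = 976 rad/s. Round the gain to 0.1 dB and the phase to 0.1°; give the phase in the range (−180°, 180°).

43.1 dB, -45.1°

At s = jω = j976:
zero (s+1000): 1000 + j976 → |·| = √(1000²+976²) = √1952576 ≈ 1397.3, ∠ = arctan(976/1000) ≈ 44.30°
pole (s+10): 10 + j976 → |·| = √(10²+976²) = √952676 ≈ 976.05, ∠ = arctan(976/10) ≈ 89.41°
|L| = 100 · 1397.3 / 976.05 ≈ 143.16
Gain = 20 log₁₀(143.16) ≈ 43.12 dB
∠L = 44.30° − 89.41° = -45.11°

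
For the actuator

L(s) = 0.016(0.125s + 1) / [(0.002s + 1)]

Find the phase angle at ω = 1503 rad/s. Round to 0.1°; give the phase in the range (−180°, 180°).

18.1°

At ω = 1503 rad/s:
zero (1 + j1503·0.125) = 1 + j187.875 → |·| ≈ 187.88, ∠ ≈ 89.70°
pole (1 + j1503·0.002) = 1 + j3.006 → |·| ≈ 3.168, ∠ ≈ 71.60°
∠L = (89.70°) − (71.60°) = 18.10°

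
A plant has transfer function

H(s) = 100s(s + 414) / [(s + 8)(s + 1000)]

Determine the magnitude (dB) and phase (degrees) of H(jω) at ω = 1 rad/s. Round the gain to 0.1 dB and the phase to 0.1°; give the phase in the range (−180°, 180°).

14.2 dB, 83.0°

At s = jω = j1:
zero (s+414): 414 + j1 → |·| = √(414²+1²) = √171397 ≈ 414, ∠ = arctan(1/414) ≈ 0.14°
zero at origin: s = j1 → |·| = 1, ∠ = 90.00°
pole (s+8): 8 + j1 → |·| = √(8²+1²) = √65 ≈ 8.0623, ∠ = arctan(1/8) ≈ 7.13°
pole (s+1000): 1000 + j1 → |·| = √(1000²+1²) = √1000001 ≈ 1000, ∠ = arctan(1/1000) ≈ 0.06°
|H| = 100 · 414 / 8062.3 ≈ 5.135
Gain = 20 log₁₀(5.135) ≈ 14.21 dB
∠H = 90.14° − 7.19° = 82.95°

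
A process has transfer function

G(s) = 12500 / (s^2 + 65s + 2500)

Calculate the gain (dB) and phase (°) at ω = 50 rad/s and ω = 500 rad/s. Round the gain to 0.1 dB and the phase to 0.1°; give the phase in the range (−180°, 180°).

At s = jω = j50:
quadratic: (j50)² + 65·j50 + 2500 = 0 + j3250 → |·| ≈ 3250, ∠ ≈ 90.00°
|G| = 12500 / 3250 ≈ 3.8462
Gain = 20 log₁₀(3.8462) ≈ 11.70 dB
∠G = 0.00° − 90.00° = -90.00°

At s = jω = j500:
quadratic: (j500)² + 65·j500 + 2500 = -247500 + j32500 → |·| ≈ 2.4962e+05, ∠ ≈ 172.52°
|G| = 12500 / 2.4962e+05 ≈ 0.050076
Gain = 20 log₁₀(0.050076) ≈ -26.01 dB
∠G = 0.00° − 172.52° = -172.52°

ω = 50: 11.7 dB, -90.0°; ω = 500: -26.0 dB, -172.5°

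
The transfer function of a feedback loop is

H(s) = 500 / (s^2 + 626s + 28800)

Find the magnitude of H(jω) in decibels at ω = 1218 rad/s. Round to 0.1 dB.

-70.3 dB

Substitute s = j1218:
Numerator: 500 = 500 + j0
Denominator: (j1218)^2 + 626(j1218) + 28800 = -1454724 + j762468
|N| = √(500² + 0²) ≈ 500, ∠N ≈ 0.00°
|D| = √(1454724² + 762468²) ≈ 1.6424e+06, ∠D ≈ 152.34°
|H| = 500 / 1.6424e+06 ≈ 0.00030443
Gain = 20 log₁₀(0.00030443) ≈ -70.33 dB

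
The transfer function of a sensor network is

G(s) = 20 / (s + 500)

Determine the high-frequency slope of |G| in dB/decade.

-20 dB/decade

Each pole contributes −20 dB/decade at high frequency; each zero contributes +20 dB/decade.
Net: 0 zero(s) − 1 pole(s) → -20 dB/decade.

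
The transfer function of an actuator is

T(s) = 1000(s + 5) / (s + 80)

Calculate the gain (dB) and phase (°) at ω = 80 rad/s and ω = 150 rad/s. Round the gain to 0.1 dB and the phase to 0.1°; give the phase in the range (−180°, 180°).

At s = jω = j80:
zero (s+5): 5 + j80 → |·| = √(5²+80²) = √6425 ≈ 80.156, ∠ = arctan(80/5) ≈ 86.42°
pole (s+80): 80 + j80 → |·| = √(80²+80²) = √12800 ≈ 113.14, ∠ = arctan(80/80) ≈ 45.00°
|T| = 1000 · 80.156 / 113.14 ≈ 708.47
Gain = 20 log₁₀(708.47) ≈ 57.01 dB
∠T = 86.42° − 45.00° = 41.42°

At s = jω = j150:
zero (s+5): 5 + j150 → |·| = √(5²+150²) = √22525 ≈ 150.08, ∠ = arctan(150/5) ≈ 88.09°
pole (s+80): 80 + j150 → |·| = √(80²+150²) = √28900 ≈ 170, ∠ = arctan(150/80) ≈ 61.93°
|T| = 1000 · 150.08 / 170 ≈ 882.82
Gain = 20 log₁₀(882.82) ≈ 58.92 dB
∠T = 88.09° − 61.93° = 26.16°

ω = 80: 57.0 dB, 41.4°; ω = 150: 58.9 dB, 26.2°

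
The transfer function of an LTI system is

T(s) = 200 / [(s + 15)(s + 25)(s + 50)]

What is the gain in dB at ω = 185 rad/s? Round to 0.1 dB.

-90.4 dB

At s = jω = j185:
pole (s+15): 15 + j185 → |·| = √(15²+185²) = √34450 ≈ 185.61, ∠ = arctan(185/15) ≈ 85.36°
pole (s+25): 25 + j185 → |·| = √(25²+185²) = √34850 ≈ 186.68, ∠ = arctan(185/25) ≈ 82.30°
pole (s+50): 50 + j185 → |·| = √(50²+185²) = √36725 ≈ 191.64, ∠ = arctan(185/50) ≈ 74.88°
|T| = 200 / 6.6403e+06 ≈ 3.0119e-05
Gain = 20 log₁₀(3.0119e-05) ≈ -90.42 dB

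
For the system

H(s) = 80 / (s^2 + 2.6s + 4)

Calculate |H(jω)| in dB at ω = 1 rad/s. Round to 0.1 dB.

At s = jω = j1:
quadratic: (j1)² + 2.6·j1 + 4 = 3 + j2.6 → |·| ≈ 3.9699, ∠ ≈ 40.91°
|H| = 80 / 3.9699 ≈ 20.152
Gain = 20 log₁₀(20.152) ≈ 26.09 dB

26.1 dB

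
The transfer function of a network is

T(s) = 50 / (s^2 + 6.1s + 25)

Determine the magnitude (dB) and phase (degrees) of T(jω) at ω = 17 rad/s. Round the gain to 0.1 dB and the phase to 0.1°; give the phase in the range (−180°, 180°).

At s = jω = j17:
quadratic: (j17)² + 6.1·j17 + 25 = -264 + j103.7 → |·| ≈ 283.64, ∠ ≈ 158.55°
|T| = 50 / 283.64 ≈ 0.17628
Gain = 20 log₁₀(0.17628) ≈ -15.08 dB
∠T = 0.00° − 158.55° = -158.55°

-15.1 dB, -158.6°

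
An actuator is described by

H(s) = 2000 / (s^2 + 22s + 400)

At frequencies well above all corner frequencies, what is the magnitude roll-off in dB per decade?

Each pole contributes −20 dB/decade at high frequency; each zero contributes +20 dB/decade.
Net: 0 zero(s) − 2 pole(s) → -40 dB/decade.

-40 dB/decade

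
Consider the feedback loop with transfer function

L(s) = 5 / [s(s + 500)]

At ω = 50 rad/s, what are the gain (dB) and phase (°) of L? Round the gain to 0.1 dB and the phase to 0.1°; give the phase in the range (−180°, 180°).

At s = jω = j50:
pole (s+500): 500 + j50 → |·| = √(500²+50²) = √252500 ≈ 502.49, ∠ = arctan(50/500) ≈ 5.71°
pole at origin: |s| = 50, ∠ = 90.00° (in denominator)
|L| = 5 / 25124 ≈ 0.00019901
Gain = 20 log₁₀(0.00019901) ≈ -74.02 dB
∠L = 0.00° − 95.71° = -95.71°

-74.0 dB, -95.7°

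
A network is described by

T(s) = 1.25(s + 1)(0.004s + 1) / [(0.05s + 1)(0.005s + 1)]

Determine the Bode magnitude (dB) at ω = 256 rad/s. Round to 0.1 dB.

At ω = 256 rad/s:
zero (1 + j256·1) = 1 + j256 → |·| ≈ 256, ∠ ≈ 89.78°
zero (1 + j256·0.004) = 1 + j1.024 → |·| ≈ 1.4313, ∠ ≈ 45.68°
pole (1 + j256·0.05) = 1 + j12.8 → |·| ≈ 12.839, ∠ ≈ 85.53°
pole (1 + j256·0.005) = 1 + j1.28 → |·| ≈ 1.6243, ∠ ≈ 52.00°
|T| = 1.25 · 256 · 1.4313 / (12.839 · 1.6243) ≈ 21.963
Gain = 20 log₁₀(21.963) ≈ 26.83 dB

26.8 dB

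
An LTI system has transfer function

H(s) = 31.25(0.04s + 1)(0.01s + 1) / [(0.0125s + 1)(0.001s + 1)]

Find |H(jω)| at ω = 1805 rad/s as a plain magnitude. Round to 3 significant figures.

At ω = 1805 rad/s:
zero (1 + j1805·0.04) = 1 + j72.2 → |·| ≈ 72.207, ∠ ≈ 89.21°
zero (1 + j1805·0.01) = 1 + j18.05 → |·| ≈ 18.078, ∠ ≈ 86.83°
pole (1 + j1805·0.0125) = 1 + j22.5625 → |·| ≈ 22.585, ∠ ≈ 87.46°
pole (1 + j1805·0.001) = 1 + j1.805 → |·| ≈ 2.0635, ∠ ≈ 61.01°
|H| = 31.25 · 72.207 · 18.078 / (22.585 · 2.0635) ≈ 875.3

875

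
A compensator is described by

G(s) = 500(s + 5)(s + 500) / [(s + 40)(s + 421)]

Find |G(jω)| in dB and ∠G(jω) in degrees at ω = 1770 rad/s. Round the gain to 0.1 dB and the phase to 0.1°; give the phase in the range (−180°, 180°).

54.1 dB, -1.3°

At s = jω = j1770:
zero (s+5): 5 + j1770 → |·| = √(5²+1770²) = √3132925 ≈ 1770, ∠ = arctan(1770/5) ≈ 89.84°
zero (s+500): 500 + j1770 → |·| = √(500²+1770²) = √3382900 ≈ 1839.3, ∠ = arctan(1770/500) ≈ 74.23°
pole (s+40): 40 + j1770 → |·| = √(40²+1770²) = √3134500 ≈ 1770.5, ∠ = arctan(1770/40) ≈ 88.71°
pole (s+421): 421 + j1770 → |·| = √(421²+1770²) = √3310141 ≈ 1819.4, ∠ = arctan(1770/421) ≈ 76.62°
|G| = 500 · 3.2556e+06 / 3.2212e+06 ≈ 505.34
Gain = 20 log₁₀(505.34) ≈ 54.07 dB
∠G = 164.07° − 165.33° = -1.26°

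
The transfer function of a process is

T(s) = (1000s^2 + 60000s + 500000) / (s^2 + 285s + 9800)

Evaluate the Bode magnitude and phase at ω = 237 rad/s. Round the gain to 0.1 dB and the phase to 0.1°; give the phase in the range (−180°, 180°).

56.9 dB, 41.2°

Substitute s = j237:
Numerator: 1000(j237)^2 + 60000(j237) + 500000 = -55669000 + j14220000
Denominator: (j237)^2 + 285(j237) + 9800 = -46369 + j67545
|N| = √(55669000² + 14220000²) ≈ 5.7456e+07, ∠N ≈ 165.67°
|D| = √(46369² + 67545²) ≈ 81929, ∠D ≈ 124.47°
|T| = 5.7456e+07 / 81929 ≈ 701.29
Gain = 20 log₁₀(701.29) ≈ 56.92 dB
∠T = 165.67° − 124.47° = 41.20°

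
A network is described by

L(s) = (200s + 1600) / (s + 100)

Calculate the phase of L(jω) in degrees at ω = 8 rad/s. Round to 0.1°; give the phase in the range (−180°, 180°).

40.4°

Substitute s = j8:
Numerator: 200(j8) + 1600 = 1600 + j1600
Denominator: (j8) + 100 = 100 + j8
|N| = √(1600² + 1600²) ≈ 2262.7, ∠N ≈ 45.00°
|D| = √(100² + 8²) ≈ 100.32, ∠D ≈ 4.57°
∠L = 45.00° − 4.57° = 40.43°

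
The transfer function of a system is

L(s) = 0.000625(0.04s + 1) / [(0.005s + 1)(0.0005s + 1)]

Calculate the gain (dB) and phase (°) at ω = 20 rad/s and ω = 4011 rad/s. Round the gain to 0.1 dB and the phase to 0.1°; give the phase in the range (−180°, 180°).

At ω = 20 rad/s:
zero (1 + j20·0.04) = 1 + j0.8 → |·| ≈ 1.2806, ∠ ≈ 38.66°
pole (1 + j20·0.005) = 1 + j0.1 → |·| ≈ 1.005, ∠ ≈ 5.71°
pole (1 + j20·0.0005) = 1 + j0.01 → |·| ≈ 1, ∠ ≈ 0.57°
|L| = 0.000625 · 1.2806 / (1.005 · 1) ≈ 0.00079639
Gain = 20 log₁₀(0.00079639) ≈ -61.98 dB
∠L = (38.66°) − (5.71° + 0.57°) = 32.38°

At ω = 4011 rad/s:
zero (1 + j4011·0.04) = 1 + j160.44 → |·| ≈ 160.44, ∠ ≈ 89.64°
pole (1 + j4011·0.005) = 1 + j20.055 → |·| ≈ 20.08, ∠ ≈ 87.15°
pole (1 + j4011·0.0005) = 1 + j2.0055 → |·| ≈ 2.241, ∠ ≈ 63.50°
|L| = 0.000625 · 160.44 / (20.08 · 2.241) ≈ 0.0022284
Gain = 20 log₁₀(0.0022284) ≈ -53.04 dB
∠L = (89.64°) − (87.15° + 63.50°) = -61.01°

ω = 20: -62.0 dB, 32.4°; ω = 4011: -53.0 dB, -61.0°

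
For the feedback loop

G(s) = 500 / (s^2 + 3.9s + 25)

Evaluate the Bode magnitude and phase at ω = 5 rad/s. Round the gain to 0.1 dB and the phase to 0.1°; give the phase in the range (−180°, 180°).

At s = jω = j5:
quadratic: (j5)² + 3.9·j5 + 25 = 0 + j19.5 → |·| ≈ 19.5, ∠ ≈ 90.00°
|G| = 500 / 19.5 ≈ 25.641
Gain = 20 log₁₀(25.641) ≈ 28.18 dB
∠G = 0.00° − 90.00° = -90.00°

28.2 dB, -90.0°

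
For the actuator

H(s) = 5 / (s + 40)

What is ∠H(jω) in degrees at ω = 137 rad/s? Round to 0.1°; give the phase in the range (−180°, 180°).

Substitute s = j137:
Numerator: 5 = 5 + j0
Denominator: (j137) + 40 = 40 + j137
|N| = √(5² + 0²) ≈ 5, ∠N ≈ 0.00°
|D| = √(40² + 137²) ≈ 142.72, ∠D ≈ 73.72°
∠H = 0.00° − 73.72° = -73.72°

-73.7°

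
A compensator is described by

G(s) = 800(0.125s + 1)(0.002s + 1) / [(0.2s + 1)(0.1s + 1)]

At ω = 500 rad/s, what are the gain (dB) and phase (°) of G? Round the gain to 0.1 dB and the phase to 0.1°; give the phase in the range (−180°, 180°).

23.0 dB, -44.2°

At ω = 500 rad/s:
zero (1 + j500·0.125) = 1 + j62.5 → |·| ≈ 62.508, ∠ ≈ 89.08°
zero (1 + j500·0.002) = 1 + j1 → |·| ≈ 1.4142, ∠ ≈ 45.00°
pole (1 + j500·0.2) = 1 + j100 → |·| ≈ 100, ∠ ≈ 89.43°
pole (1 + j500·0.1) = 1 + j50 → |·| ≈ 50.01, ∠ ≈ 88.85°
|G| = 800 · 62.508 · 1.4142 / (100 · 50.01) ≈ 14.141
Gain = 20 log₁₀(14.141) ≈ 23.01 dB
∠G = (89.08° + 45.00°) − (89.43° + 88.85°) = -44.20°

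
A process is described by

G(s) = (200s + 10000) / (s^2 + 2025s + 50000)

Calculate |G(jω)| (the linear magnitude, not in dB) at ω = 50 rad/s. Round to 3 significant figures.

0.126

Substitute s = j50:
Numerator: 200(j50) + 10000 = 10000 + j10000
Denominator: (j50)^2 + 2025(j50) + 50000 = 47500 + j101250
|N| = √(10000² + 10000²) ≈ 14142, ∠N ≈ 45.00°
|D| = √(47500² + 101250²) ≈ 1.1184e+05, ∠D ≈ 64.87°
|G| = 14142 / 1.1184e+05 ≈ 0.12645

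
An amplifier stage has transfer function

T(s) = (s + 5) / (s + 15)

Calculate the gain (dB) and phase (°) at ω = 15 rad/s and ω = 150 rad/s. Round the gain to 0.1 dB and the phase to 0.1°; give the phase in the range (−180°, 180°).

ω = 15: -2.6 dB, 26.6°; ω = 150: -0.0 dB, 3.8°

Substitute s = j15:
Numerator: (j15) + 5 = 5 + j15
Denominator: (j15) + 15 = 15 + j15
|N| = √(5² + 15²) ≈ 15.811, ∠N ≈ 71.57°
|D| = √(15² + 15²) ≈ 21.213, ∠D ≈ 45.00°
|T| = 15.811 / 21.213 ≈ 0.74534
Gain = 20 log₁₀(0.74534) ≈ -2.55 dB
∠T = 71.57° − 45.00° = 26.57°

Substitute s = j150:
Numerator: (j150) + 5 = 5 + j150
Denominator: (j150) + 15 = 15 + j150
|N| = √(5² + 150²) ≈ 150.08, ∠N ≈ 88.09°
|D| = √(15² + 150²) ≈ 150.75, ∠D ≈ 84.29°
|T| = 150.08 / 150.75 ≈ 0.99556
Gain = 20 log₁₀(0.99556) ≈ -0.04 dB
∠T = 88.09° − 84.29° = 3.80°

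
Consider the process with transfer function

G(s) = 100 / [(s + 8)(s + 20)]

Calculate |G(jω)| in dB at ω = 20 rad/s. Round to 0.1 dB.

At s = jω = j20:
pole (s+8): 8 + j20 → |·| = √(8²+20²) = √464 ≈ 21.541, ∠ = arctan(20/8) ≈ 68.20°
pole (s+20): 20 + j20 → |·| = √(20²+20²) = √800 ≈ 28.284, ∠ = arctan(20/20) ≈ 45.00°
|G| = 100 / 609.27 ≈ 0.16413
Gain = 20 log₁₀(0.16413) ≈ -15.70 dB

-15.7 dB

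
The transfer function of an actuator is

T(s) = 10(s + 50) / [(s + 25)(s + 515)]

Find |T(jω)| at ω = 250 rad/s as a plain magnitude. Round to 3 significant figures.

At s = jω = j250:
zero (s+50): 50 + j250 → |·| = √(50²+250²) = √65000 ≈ 254.95, ∠ = arctan(250/50) ≈ 78.69°
pole (s+25): 25 + j250 → |·| = √(25²+250²) = √63125 ≈ 251.25, ∠ = arctan(250/25) ≈ 84.29°
pole (s+515): 515 + j250 → |·| = √(515²+250²) = √327725 ≈ 572.47, ∠ = arctan(250/515) ≈ 25.89°
|T| = 10 · 254.95 / 1.4383e+05 ≈ 0.017726

0.0177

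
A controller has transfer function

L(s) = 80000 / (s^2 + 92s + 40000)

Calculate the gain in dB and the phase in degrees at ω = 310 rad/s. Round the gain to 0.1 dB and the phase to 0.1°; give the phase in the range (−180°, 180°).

2.1 dB, -153.1°

At s = jω = j310:
quadratic: (j310)² + 92·j310 + 40000 = -56100 + j28520 → |·| ≈ 62933, ∠ ≈ 153.05°
|L| = 80000 / 62933 ≈ 1.2712
Gain = 20 log₁₀(1.2712) ≈ 2.08 dB
∠L = 0.00° − 153.05° = -153.05°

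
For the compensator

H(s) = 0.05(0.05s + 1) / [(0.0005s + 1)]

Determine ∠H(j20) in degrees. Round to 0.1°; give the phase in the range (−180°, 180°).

At ω = 20 rad/s:
zero (1 + j20·0.05) = 1 + j1 → |·| ≈ 1.4142, ∠ ≈ 45.00°
pole (1 + j20·0.0005) = 1 + j0.01 → |·| ≈ 1, ∠ ≈ 0.57°
∠H = (45.00°) − (0.57°) = 44.43°

44.4°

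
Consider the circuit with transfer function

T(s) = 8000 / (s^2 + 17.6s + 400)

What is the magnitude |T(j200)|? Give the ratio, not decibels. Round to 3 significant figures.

0.201

At s = jω = j200:
quadratic: (j200)² + 17.6·j200 + 400 = -39600 + j3520 → |·| ≈ 39756, ∠ ≈ 174.92°
|T| = 8000 / 39756 ≈ 0.20123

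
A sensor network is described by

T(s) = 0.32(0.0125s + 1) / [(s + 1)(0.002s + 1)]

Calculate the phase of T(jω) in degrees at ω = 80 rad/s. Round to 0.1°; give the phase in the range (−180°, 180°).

-53.4°

At ω = 80 rad/s:
zero (1 + j80·0.0125) = 1 + j1 → |·| ≈ 1.4142, ∠ ≈ 45.00°
pole (1 + j80·1) = 1 + j80 → |·| ≈ 80.006, ∠ ≈ 89.28°
pole (1 + j80·0.002) = 1 + j0.16 → |·| ≈ 1.0127, ∠ ≈ 9.09°
∠T = (45.00°) − (89.28° + 9.09°) = -53.37°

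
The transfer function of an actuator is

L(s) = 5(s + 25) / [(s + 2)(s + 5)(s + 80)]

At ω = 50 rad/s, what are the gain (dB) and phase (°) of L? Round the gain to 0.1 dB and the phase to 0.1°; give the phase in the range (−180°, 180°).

At s = jω = j50:
zero (s+25): 25 + j50 → |·| = √(25²+50²) = √3125 ≈ 55.902, ∠ = arctan(50/25) ≈ 63.43°
pole (s+2): 2 + j50 → |·| = √(2²+50²) = √2504 ≈ 50.04, ∠ = arctan(50/2) ≈ 87.71°
pole (s+5): 5 + j50 → |·| = √(5²+50²) = √2525 ≈ 50.249, ∠ = arctan(50/5) ≈ 84.29°
pole (s+80): 80 + j50 → |·| = √(80²+50²) = √8900 ≈ 94.34, ∠ = arctan(50/80) ≈ 32.01°
|L| = 5 · 55.902 / 2.3721e+05 ≈ 0.0011783
Gain = 20 log₁₀(0.0011783) ≈ -58.57 dB
∠L = 63.43° − 204.01° = -140.58°

-58.6 dB, -140.6°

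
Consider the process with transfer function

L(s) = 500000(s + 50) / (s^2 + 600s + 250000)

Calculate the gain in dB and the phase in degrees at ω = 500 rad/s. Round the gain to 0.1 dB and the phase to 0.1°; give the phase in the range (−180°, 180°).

At s = jω = j500:
zero (s+50): 50 + j500 → |·| = √(50²+500²) = √252500 ≈ 502.49, ∠ = arctan(500/50) ≈ 84.29°
quadratic: (j500)² + 600·j500 + 250000 = 0 + j300000 → |·| ≈ 3e+05, ∠ ≈ 90.00°
|L| = 500000 · 502.49 / 3e+05 ≈ 837.48
Gain = 20 log₁₀(837.48) ≈ 58.46 dB
∠L = 84.29° − 90.00° = -5.71°

58.5 dB, -5.7°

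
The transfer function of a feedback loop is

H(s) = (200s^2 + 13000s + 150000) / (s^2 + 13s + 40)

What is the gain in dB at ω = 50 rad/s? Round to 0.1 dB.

Substitute s = j50:
Numerator: 200(j50)^2 + 13000(j50) + 150000 = -350000 + j650000
Denominator: (j50)^2 + 13(j50) + 40 = -2460 + j650
|N| = √(350000² + 650000²) ≈ 7.3824e+05, ∠N ≈ 118.30°
|D| = √(2460² + 650²) ≈ 2544.4, ∠D ≈ 165.20°
|H| = 7.3824e+05 / 2544.4 ≈ 290.14
Gain = 20 log₁₀(290.14) ≈ 49.25 dB

49.3 dB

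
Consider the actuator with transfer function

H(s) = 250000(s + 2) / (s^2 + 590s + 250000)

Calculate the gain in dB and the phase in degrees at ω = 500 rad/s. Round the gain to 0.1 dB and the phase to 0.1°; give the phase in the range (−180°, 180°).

At s = jω = j500:
zero (s+2): 2 + j500 → |·| = √(2²+500²) = √250004 ≈ 500, ∠ = arctan(500/2) ≈ 89.77°
quadratic: (j500)² + 590·j500 + 250000 = 0 + j295000 → |·| ≈ 2.95e+05, ∠ ≈ 90.00°
|H| = 250000 · 500 / 2.95e+05 ≈ 423.73
Gain = 20 log₁₀(423.73) ≈ 52.54 dB
∠H = 89.77° − 90.00° = -0.23°

52.5 dB, -0.2°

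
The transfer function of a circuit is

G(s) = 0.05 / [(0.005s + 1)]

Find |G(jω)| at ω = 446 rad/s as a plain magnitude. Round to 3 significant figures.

0.0205

At ω = 446 rad/s:
pole (1 + j446·0.005) = 1 + j2.23 → |·| ≈ 2.444, ∠ ≈ 65.85°
|G| = 0.05 · 1 / (2.444) ≈ 0.020458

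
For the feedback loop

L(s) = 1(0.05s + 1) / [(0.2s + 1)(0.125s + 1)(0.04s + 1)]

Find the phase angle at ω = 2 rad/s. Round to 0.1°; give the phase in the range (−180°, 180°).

-34.7°

At ω = 2 rad/s:
zero (1 + j2·0.05) = 1 + j0.1 → |·| ≈ 1.005, ∠ ≈ 5.71°
pole (1 + j2·0.2) = 1 + j0.4 → |·| ≈ 1.077, ∠ ≈ 21.80°
pole (1 + j2·0.125) = 1 + j0.25 → |·| ≈ 1.0308, ∠ ≈ 14.04°
pole (1 + j2·0.04) = 1 + j0.08 → |·| ≈ 1.0032, ∠ ≈ 4.57°
∠L = (5.71°) − (21.80° + 14.04° + 4.57°) = -34.70°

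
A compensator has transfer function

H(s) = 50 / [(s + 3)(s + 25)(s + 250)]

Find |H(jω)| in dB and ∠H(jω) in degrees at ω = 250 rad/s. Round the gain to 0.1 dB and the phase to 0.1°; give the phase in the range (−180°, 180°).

At s = jω = j250:
pole (s+3): 3 + j250 → |·| = √(3²+250²) = √62509 ≈ 250.02, ∠ = arctan(250/3) ≈ 89.31°
pole (s+25): 25 + j250 → |·| = √(25²+250²) = √63125 ≈ 251.25, ∠ = arctan(250/25) ≈ 84.29°
pole (s+250): 250 + j250 → |·| = √(250²+250²) = √125000 ≈ 353.55, ∠ = arctan(250/250) ≈ 45.00°
|H| = 50 / 2.2209e+07 ≈ 2.2513e-06
Gain = 20 log₁₀(2.2513e-06) ≈ -112.95 dB
∠H = 0.00° − 218.60° = -218.60° ≡ 141.40° (principal value)

-113.0 dB, 141.4°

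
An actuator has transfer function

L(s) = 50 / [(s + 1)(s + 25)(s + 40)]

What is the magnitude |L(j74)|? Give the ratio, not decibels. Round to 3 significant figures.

0.000103

At s = jω = j74:
pole (s+1): 1 + j74 → |·| = √(1²+74²) = √5477 ≈ 74.007, ∠ = arctan(74/1) ≈ 89.23°
pole (s+25): 25 + j74 → |·| = √(25²+74²) = √6101 ≈ 78.109, ∠ = arctan(74/25) ≈ 71.33°
pole (s+40): 40 + j74 → |·| = √(40²+74²) = √7076 ≈ 84.119, ∠ = arctan(74/40) ≈ 61.61°
|L| = 50 / 4.8626e+05 ≈ 0.00010283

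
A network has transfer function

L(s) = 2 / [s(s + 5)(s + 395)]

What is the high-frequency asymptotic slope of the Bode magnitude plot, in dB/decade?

-60 dB/decade

Each pole contributes −20 dB/decade at high frequency; each zero contributes +20 dB/decade.
Net: 0 zero(s) − 3 pole(s) → -60 dB/decade.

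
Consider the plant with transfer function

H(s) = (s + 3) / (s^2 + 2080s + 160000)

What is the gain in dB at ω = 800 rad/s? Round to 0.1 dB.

-66.7 dB

Substitute s = j800:
Numerator: (j800) + 3 = 3 + j800
Denominator: (j800)^2 + 2080(j800) + 160000 = -480000 + j1664000
|N| = √(3² + 800²) ≈ 800.01, ∠N ≈ 89.79°
|D| = √(480000² + 1664000²) ≈ 1.7318e+06, ∠D ≈ 106.09°
|H| = 800.01 / 1.7318e+06 ≈ 0.00046195
Gain = 20 log₁₀(0.00046195) ≈ -66.71 dB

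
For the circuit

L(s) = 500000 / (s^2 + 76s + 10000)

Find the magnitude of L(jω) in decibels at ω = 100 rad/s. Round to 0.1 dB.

At s = jω = j100:
quadratic: (j100)² + 76·j100 + 10000 = 0 + j7600 → |·| ≈ 7600, ∠ ≈ 90.00°
|L| = 500000 / 7600 ≈ 65.789
Gain = 20 log₁₀(65.789) ≈ 36.36 dB

36.4 dB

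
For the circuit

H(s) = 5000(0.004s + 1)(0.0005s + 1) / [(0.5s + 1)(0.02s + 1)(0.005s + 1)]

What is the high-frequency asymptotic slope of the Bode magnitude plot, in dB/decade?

Each pole contributes −20 dB/decade at high frequency; each zero contributes +20 dB/decade.
Net: 2 zero(s) − 3 pole(s) → -20 dB/decade.

-20 dB/decade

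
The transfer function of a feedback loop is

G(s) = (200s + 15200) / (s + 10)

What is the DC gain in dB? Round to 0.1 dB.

G(0) = 15200 / 10 = 1520
20 log₁₀(1520) ≈ 63.64 dB

63.6 dB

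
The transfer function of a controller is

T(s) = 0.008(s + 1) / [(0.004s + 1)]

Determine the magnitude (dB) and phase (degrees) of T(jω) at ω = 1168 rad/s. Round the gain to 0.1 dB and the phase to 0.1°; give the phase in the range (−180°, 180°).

At ω = 1168 rad/s:
zero (1 + j1168·1) = 1 + j1168 → |·| ≈ 1168, ∠ ≈ 89.95°
pole (1 + j1168·0.004) = 1 + j4.672 → |·| ≈ 4.7778, ∠ ≈ 77.92°
|T| = 0.008 · 1168 / (4.7778) ≈ 1.9557
Gain = 20 log₁₀(1.9557) ≈ 5.83 dB
∠T = (89.95°) − (77.92°) = 12.03°

5.8 dB, 12.0°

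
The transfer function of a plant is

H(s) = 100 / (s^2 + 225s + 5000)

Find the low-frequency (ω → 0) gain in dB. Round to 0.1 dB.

-34.0 dB

H(0) = 100 / 5000 = 0.02
20 log₁₀(0.02) ≈ -33.98 dB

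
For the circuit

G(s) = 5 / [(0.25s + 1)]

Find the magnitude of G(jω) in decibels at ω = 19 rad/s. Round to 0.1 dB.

0.3 dB

At ω = 19 rad/s:
pole (1 + j19·0.25) = 1 + j4.75 → |·| ≈ 4.8541, ∠ ≈ 78.11°
|G| = 5 · 1 / (4.8541) ≈ 1.0301
Gain = 20 log₁₀(1.0301) ≈ 0.26 dB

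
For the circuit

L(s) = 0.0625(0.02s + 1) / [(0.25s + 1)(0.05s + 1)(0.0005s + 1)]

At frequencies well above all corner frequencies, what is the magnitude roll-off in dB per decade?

Each pole contributes −20 dB/decade at high frequency; each zero contributes +20 dB/decade.
Net: 1 zero(s) − 3 pole(s) → -40 dB/decade.

-40 dB/decade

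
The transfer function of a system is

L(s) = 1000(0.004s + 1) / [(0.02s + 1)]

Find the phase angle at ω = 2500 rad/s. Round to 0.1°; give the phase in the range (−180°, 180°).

At ω = 2500 rad/s:
zero (1 + j2500·0.004) = 1 + j10 → |·| ≈ 10.05, ∠ ≈ 84.29°
pole (1 + j2500·0.02) = 1 + j50 → |·| ≈ 50.01, ∠ ≈ 88.85°
∠L = (84.29°) − (88.85°) = -4.56°

-4.6°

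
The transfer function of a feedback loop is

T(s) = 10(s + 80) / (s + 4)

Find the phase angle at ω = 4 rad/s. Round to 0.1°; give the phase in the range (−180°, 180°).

-42.1°

At s = jω = j4:
zero (s+80): 80 + j4 → |·| = √(80²+4²) = √6416 ≈ 80.1, ∠ = arctan(4/80) ≈ 2.86°
pole (s+4): 4 + j4 → |·| = √(4²+4²) = √32 ≈ 5.6569, ∠ = arctan(4/4) ≈ 45.00°
∠T = 2.86° − 45.00° = -42.14°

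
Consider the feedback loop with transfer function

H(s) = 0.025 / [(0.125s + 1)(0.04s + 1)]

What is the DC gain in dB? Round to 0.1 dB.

H(0) = 0.025 · 1 / 1 = 0.025
20 log₁₀(0.025) ≈ -32.04 dB

-32.0 dB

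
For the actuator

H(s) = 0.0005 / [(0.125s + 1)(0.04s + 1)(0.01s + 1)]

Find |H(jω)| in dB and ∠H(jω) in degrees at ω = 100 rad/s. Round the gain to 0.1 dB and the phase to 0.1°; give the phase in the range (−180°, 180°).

At ω = 100 rad/s:
pole (1 + j100·0.125) = 1 + j12.5 → |·| ≈ 12.54, ∠ ≈ 85.43°
pole (1 + j100·0.04) = 1 + j4 → |·| ≈ 4.1231, ∠ ≈ 75.96°
pole (1 + j100·0.01) = 1 + j1 → |·| ≈ 1.4142, ∠ ≈ 45.00°
|H| = 0.0005 · 1 / (12.54 · 4.1231 · 1.4142) ≈ 6.8381e-06
Gain = 20 log₁₀(6.8381e-06) ≈ -103.30 dB
∠H = (0°) − (85.43° + 75.96° + 45.00°) = -206.39° ≡ 153.61° (principal value)

-103.3 dB, 153.6°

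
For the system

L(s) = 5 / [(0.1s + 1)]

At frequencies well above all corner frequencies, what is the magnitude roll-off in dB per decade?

Each pole contributes −20 dB/decade at high frequency; each zero contributes +20 dB/decade.
Net: 0 zero(s) − 1 pole(s) → -20 dB/decade.

-20 dB/decade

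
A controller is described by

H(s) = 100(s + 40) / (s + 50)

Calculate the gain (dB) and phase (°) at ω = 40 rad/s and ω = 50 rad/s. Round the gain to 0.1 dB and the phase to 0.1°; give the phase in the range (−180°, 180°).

ω = 40: 38.9 dB, 6.3°; ω = 50: 39.1 dB, 6.3°

At s = jω = j40:
zero (s+40): 40 + j40 → |·| = √(40²+40²) = √3200 ≈ 56.569, ∠ = arctan(40/40) ≈ 45.00°
pole (s+50): 50 + j40 → |·| = √(50²+40²) = √4100 ≈ 64.031, ∠ = arctan(40/50) ≈ 38.66°
|H| = 100 · 56.569 / 64.031 ≈ 88.346
Gain = 20 log₁₀(88.346) ≈ 38.92 dB
∠H = 45.00° − 38.66° = 6.34°

At s = jω = j50:
zero (s+40): 40 + j50 → |·| = √(40²+50²) = √4100 ≈ 64.031, ∠ = arctan(50/40) ≈ 51.34°
pole (s+50): 50 + j50 → |·| = √(50²+50²) = √5000 ≈ 70.711, ∠ = arctan(50/50) ≈ 45.00°
|H| = 100 · 64.031 / 70.711 ≈ 90.553
Gain = 20 log₁₀(90.553) ≈ 39.14 dB
∠H = 51.34° − 45.00° = 6.34°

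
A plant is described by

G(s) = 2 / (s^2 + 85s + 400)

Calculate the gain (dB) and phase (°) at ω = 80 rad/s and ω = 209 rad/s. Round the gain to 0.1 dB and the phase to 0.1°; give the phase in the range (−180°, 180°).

Substitute s = j80:
Numerator: 2 = 2 + j0
Denominator: (j80)^2 + 85(j80) + 400 = -6000 + j6800
|N| = √(2² + 0²) ≈ 2, ∠N ≈ 0.00°
|D| = √(6000² + 6800²) ≈ 9068.6, ∠D ≈ 131.42°
|G| = 2 / 9068.6 ≈ 0.00022054
Gain = 20 log₁₀(0.00022054) ≈ -73.13 dB
∠G = 0.00° − 131.42° = -131.42°

Substitute s = j209:
Numerator: 2 = 2 + j0
Denominator: (j209)^2 + 85(j209) + 400 = -43281 + j17765
|N| = √(2² + 0²) ≈ 2, ∠N ≈ 0.00°
|D| = √(43281² + 17765²) ≈ 46785, ∠D ≈ 157.68°
|G| = 2 / 46785 ≈ 4.2749e-05
Gain = 20 log₁₀(4.2749e-05) ≈ -87.38 dB
∠G = 0.00° − 157.68° = -157.68°

ω = 80: -73.1 dB, -131.4°; ω = 209: -87.4 dB, -157.7°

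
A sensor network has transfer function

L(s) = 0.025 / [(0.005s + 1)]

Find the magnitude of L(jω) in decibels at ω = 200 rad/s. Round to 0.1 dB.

-35.1 dB

At ω = 200 rad/s:
pole (1 + j200·0.005) = 1 + j1 → |·| ≈ 1.4142, ∠ ≈ 45.00°
|L| = 0.025 · 1 / (1.4142) ≈ 0.017678
Gain = 20 log₁₀(0.017678) ≈ -35.05 dB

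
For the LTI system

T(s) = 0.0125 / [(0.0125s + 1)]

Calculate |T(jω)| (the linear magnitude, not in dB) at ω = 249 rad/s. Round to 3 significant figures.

0.00382

At ω = 249 rad/s:
pole (1 + j249·0.0125) = 1 + j3.1125 → |·| ≈ 3.2692, ∠ ≈ 72.19°
|T| = 0.0125 · 1 / (3.2692) ≈ 0.0038236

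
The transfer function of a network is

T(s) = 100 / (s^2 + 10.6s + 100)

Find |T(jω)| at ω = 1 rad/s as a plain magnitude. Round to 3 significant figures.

1.00

At s = jω = j1:
quadratic: (j1)² + 10.6·j1 + 100 = 99 + j10.6 → |·| ≈ 99.566, ∠ ≈ 6.11°
|T| = 100 / 99.566 ≈ 1.0044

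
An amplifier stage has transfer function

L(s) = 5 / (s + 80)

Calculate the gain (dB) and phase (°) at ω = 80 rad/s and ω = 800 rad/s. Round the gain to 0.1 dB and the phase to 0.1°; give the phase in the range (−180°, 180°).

ω = 80: -27.1 dB, -45.0°; ω = 800: -44.1 dB, -84.3°

Substitute s = j80:
Numerator: 5 = 5 + j0
Denominator: (j80) + 80 = 80 + j80
|N| = √(5² + 0²) ≈ 5, ∠N ≈ 0.00°
|D| = √(80² + 80²) ≈ 113.14, ∠D ≈ 45.00°
|L| = 5 / 113.14 ≈ 0.044193
Gain = 20 log₁₀(0.044193) ≈ -27.09 dB
∠L = 0.00° − 45.00° = -45.00°

Substitute s = j800:
Numerator: 5 = 5 + j0
Denominator: (j800) + 80 = 80 + j800
|N| = √(5² + 0²) ≈ 5, ∠N ≈ 0.00°
|D| = √(80² + 800²) ≈ 803.99, ∠D ≈ 84.29°
|L| = 5 / 803.99 ≈ 0.006219
Gain = 20 log₁₀(0.006219) ≈ -44.13 dB
∠L = 0.00° − 84.29° = -84.29°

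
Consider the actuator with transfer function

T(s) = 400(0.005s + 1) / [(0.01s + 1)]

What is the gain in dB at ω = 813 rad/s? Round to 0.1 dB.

At ω = 813 rad/s:
zero (1 + j813·0.005) = 1 + j4.065 → |·| ≈ 4.1862, ∠ ≈ 76.18°
pole (1 + j813·0.01) = 1 + j8.13 → |·| ≈ 8.1913, ∠ ≈ 82.99°
|T| = 400 · 4.1862 / (8.1913) ≈ 204.42
Gain = 20 log₁₀(204.42) ≈ 46.21 dB

46.2 dB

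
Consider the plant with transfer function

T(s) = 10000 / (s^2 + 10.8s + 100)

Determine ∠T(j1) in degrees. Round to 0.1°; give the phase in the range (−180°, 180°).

-6.2°

At s = jω = j1:
quadratic: (j1)² + 10.8·j1 + 100 = 99 + j10.8 → |·| ≈ 99.587, ∠ ≈ 6.23°
∠T = 0.00° − 6.23° = -6.23°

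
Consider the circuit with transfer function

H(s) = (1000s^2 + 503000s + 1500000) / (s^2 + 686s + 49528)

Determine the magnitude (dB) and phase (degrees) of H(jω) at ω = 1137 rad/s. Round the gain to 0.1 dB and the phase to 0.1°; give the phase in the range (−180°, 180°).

Substitute s = j1137:
Numerator: 1000(j1137)^2 + 503000(j1137) + 1500000 = -1291269000 + j571911000
Denominator: (j1137)^2 + 686(j1137) + 49528 = -1243241 + j779982
|N| = √(1291269000² + 571911000²) ≈ 1.4123e+09, ∠N ≈ 156.11°
|D| = √(1243241² + 779982²) ≈ 1.4677e+06, ∠D ≈ 147.90°
|H| = 1.4123e+09 / 1.4677e+06 ≈ 962.25
Gain = 20 log₁₀(962.25) ≈ 59.67 dB
∠H = 156.11° − 147.90° = 8.21°

59.7 dB, 8.2°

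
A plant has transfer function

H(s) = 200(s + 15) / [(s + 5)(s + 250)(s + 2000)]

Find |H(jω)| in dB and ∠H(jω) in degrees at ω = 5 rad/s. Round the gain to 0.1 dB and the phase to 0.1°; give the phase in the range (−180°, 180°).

-61.0 dB, -27.9°

At s = jω = j5:
zero (s+15): 15 + j5 → |·| = √(15²+5²) = √250 ≈ 15.811, ∠ = arctan(5/15) ≈ 18.43°
pole (s+5): 5 + j5 → |·| = √(5²+5²) = √50 ≈ 7.0711, ∠ = arctan(5/5) ≈ 45.00°
pole (s+250): 250 + j5 → |·| = √(250²+5²) = √62525 ≈ 250.05, ∠ = arctan(5/250) ≈ 1.15°
pole (s+2000): 2000 + j5 → |·| = √(2000²+5²) = √4000025 ≈ 2000, ∠ = arctan(5/2000) ≈ 0.14°
|H| = 200 · 15.811 / 3.5363e+06 ≈ 0.00089421
Gain = 20 log₁₀(0.00089421) ≈ -60.97 dB
∠H = 18.43° − 46.29° = -27.86°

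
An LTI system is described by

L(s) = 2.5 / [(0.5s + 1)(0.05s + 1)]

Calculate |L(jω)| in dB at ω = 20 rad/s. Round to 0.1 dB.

-15.1 dB

At ω = 20 rad/s:
pole (1 + j20·0.5) = 1 + j10 → |·| ≈ 10.05, ∠ ≈ 84.29°
pole (1 + j20·0.05) = 1 + j1 → |·| ≈ 1.4142, ∠ ≈ 45.00°
|L| = 2.5 · 1 / (10.05 · 1.4142) ≈ 0.1759
Gain = 20 log₁₀(0.1759) ≈ -15.09 dB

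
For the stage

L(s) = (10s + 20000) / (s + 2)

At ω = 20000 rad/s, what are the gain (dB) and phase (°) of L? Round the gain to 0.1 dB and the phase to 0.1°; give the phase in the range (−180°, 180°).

Substitute s = j20000:
Numerator: 10(j20000) + 20000 = 20000 + j200000
Denominator: (j20000) + 2 = 2 + j20000
|N| = √(20000² + 200000²) ≈ 2.01e+05, ∠N ≈ 84.29°
|D| = √(2² + 20000²) ≈ 20000, ∠D ≈ 89.99°
|L| = 2.01e+05 / 20000 ≈ 10.05
Gain = 20 log₁₀(10.05) ≈ 20.04 dB
∠L = 84.29° − 89.99° = -5.70°

20.0 dB, -5.7°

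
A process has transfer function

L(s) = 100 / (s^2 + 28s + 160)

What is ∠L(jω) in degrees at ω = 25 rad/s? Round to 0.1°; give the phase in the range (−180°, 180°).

Substitute s = j25:
Numerator: 100 = 100 + j0
Denominator: (j25)^2 + 28(j25) + 160 = -465 + j700
|N| = √(100² + 0²) ≈ 100, ∠N ≈ 0.00°
|D| = √(465² + 700²) ≈ 840.37, ∠D ≈ 123.60°
∠L = 0.00° − 123.60° = -123.60°

-123.6°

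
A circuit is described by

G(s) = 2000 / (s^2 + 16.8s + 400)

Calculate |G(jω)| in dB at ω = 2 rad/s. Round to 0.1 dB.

14.0 dB

At s = jω = j2:
quadratic: (j2)² + 16.8·j2 + 400 = 396 + j33.6 → |·| ≈ 397.42, ∠ ≈ 4.85°
|G| = 2000 / 397.42 ≈ 5.0325
Gain = 20 log₁₀(5.0325) ≈ 14.04 dB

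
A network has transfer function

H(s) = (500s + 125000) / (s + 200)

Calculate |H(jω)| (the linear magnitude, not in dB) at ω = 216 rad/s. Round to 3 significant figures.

561

Substitute s = j216:
Numerator: 500(j216) + 125000 = 125000 + j108000
Denominator: (j216) + 200 = 200 + j216
|N| = √(125000² + 108000²) ≈ 1.6519e+05, ∠N ≈ 40.83°
|D| = √(200² + 216²) ≈ 294.37, ∠D ≈ 47.20°
|H| = 1.6519e+05 / 294.37 ≈ 561.16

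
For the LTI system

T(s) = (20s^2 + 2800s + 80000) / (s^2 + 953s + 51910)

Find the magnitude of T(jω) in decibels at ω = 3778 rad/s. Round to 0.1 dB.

25.8 dB

Substitute s = j3778:
Numerator: 20(j3778)^2 + 2800(j3778) + 80000 = -285385680 + j10578400
Denominator: (j3778)^2 + 953(j3778) + 51910 = -14221374 + j3600434
|N| = √(285385680² + 10578400²) ≈ 2.8558e+08, ∠N ≈ 177.88°
|D| = √(14221374² + 3600434²) ≈ 1.467e+07, ∠D ≈ 165.79°
|T| = 2.8558e+08 / 1.467e+07 ≈ 19.467
Gain = 20 log₁₀(19.467) ≈ 25.79 dB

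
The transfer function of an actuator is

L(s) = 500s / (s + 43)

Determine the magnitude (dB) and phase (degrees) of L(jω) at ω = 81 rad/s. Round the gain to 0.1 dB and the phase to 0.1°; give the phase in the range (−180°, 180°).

52.9 dB, 28.0°

At s = jω = j81:
zero at origin: s = j81 → |·| = 81, ∠ = 90.00°
pole (s+43): 43 + j81 → |·| = √(43²+81²) = √8410 ≈ 91.706, ∠ = arctan(81/43) ≈ 62.04°
|L| = 500 · 81 / 91.706 ≈ 441.63
Gain = 20 log₁₀(441.63) ≈ 52.90 dB
∠L = 90.00° − 62.04° = 27.96°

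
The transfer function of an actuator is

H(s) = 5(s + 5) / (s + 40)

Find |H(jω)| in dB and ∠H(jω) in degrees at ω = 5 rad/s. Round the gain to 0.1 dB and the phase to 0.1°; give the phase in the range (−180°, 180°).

-1.1 dB, 37.9°

At s = jω = j5:
zero (s+5): 5 + j5 → |·| = √(5²+5²) = √50 ≈ 7.0711, ∠ = arctan(5/5) ≈ 45.00°
pole (s+40): 40 + j5 → |·| = √(40²+5²) = √1625 ≈ 40.311, ∠ = arctan(5/40) ≈ 7.13°
|H| = 5 · 7.0711 / 40.311 ≈ 0.87707
Gain = 20 log₁₀(0.87707) ≈ -1.14 dB
∠H = 45.00° − 7.13° = 37.87°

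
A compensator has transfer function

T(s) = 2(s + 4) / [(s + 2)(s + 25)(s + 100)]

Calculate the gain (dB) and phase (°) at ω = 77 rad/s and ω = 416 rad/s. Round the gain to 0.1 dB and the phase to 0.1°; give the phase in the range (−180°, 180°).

ω = 77: -74.2 dB, -111.1°; ω = 416: -99.0 dB, -163.3°

At s = jω = j77:
zero (s+4): 4 + j77 → |·| = √(4²+77²) = √5945 ≈ 77.104, ∠ = arctan(77/4) ≈ 87.03°
pole (s+2): 2 + j77 → |·| = √(2²+77²) = √5933 ≈ 77.026, ∠ = arctan(77/2) ≈ 88.51°
pole (s+25): 25 + j77 → |·| = √(25²+77²) = √6554 ≈ 80.957, ∠ = arctan(77/25) ≈ 72.01°
pole (s+100): 100 + j77 → |·| = √(100²+77²) = √15929 ≈ 126.21, ∠ = arctan(77/100) ≈ 37.60°
|T| = 2 · 77.104 / 7.8702e+05 ≈ 0.00019594
Gain = 20 log₁₀(0.00019594) ≈ -74.16 dB
∠T = 87.03° − 198.12° = -111.09°

At s = jω = j416:
zero (s+4): 4 + j416 → |·| = √(4²+416²) = √173072 ≈ 416.02, ∠ = arctan(416/4) ≈ 89.45°
pole (s+2): 2 + j416 → |·| = √(2²+416²) = √173060 ≈ 416, ∠ = arctan(416/2) ≈ 89.72°
pole (s+25): 25 + j416 → |·| = √(25²+416²) = √173681 ≈ 416.75, ∠ = arctan(416/25) ≈ 86.56°
pole (s+100): 100 + j416 → |·| = √(100²+416²) = √183056 ≈ 427.85, ∠ = arctan(416/100) ≈ 76.48°
|T| = 2 · 416.02 / 7.4175e+07 ≈ 1.1217e-05
Gain = 20 log₁₀(1.1217e-05) ≈ -99.00 dB
∠T = 89.45° − 252.76° = -163.31°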